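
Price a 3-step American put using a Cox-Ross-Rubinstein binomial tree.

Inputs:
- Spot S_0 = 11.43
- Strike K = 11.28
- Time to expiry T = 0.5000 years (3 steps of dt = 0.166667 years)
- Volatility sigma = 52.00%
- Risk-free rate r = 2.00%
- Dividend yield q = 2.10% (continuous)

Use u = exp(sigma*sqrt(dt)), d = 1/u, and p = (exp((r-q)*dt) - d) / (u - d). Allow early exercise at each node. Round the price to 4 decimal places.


Answer: Price = V(0,0) = 1.7081

Derivation:
dt = T/N = 0.166667
u = exp(sigma*sqrt(dt)) = 1.236505; d = 1/u = 0.808731
p = (exp((r-q)*dt) - d) / (u - d) = 0.446737
Discount per step: exp(-r*dt) = 0.996672
Stock lattice S(k, i) with i counting down-moves:
  k=0: S(0,0) = 11.4300
  k=1: S(1,0) = 14.1333; S(1,1) = 9.2438
  k=2: S(2,0) = 17.4758; S(2,1) = 11.4300; S(2,2) = 7.4757
  k=3: S(3,0) = 21.6090; S(3,1) = 14.1333; S(3,2) = 9.2438; S(3,3) = 6.0459
Terminal payoffs V(N, i) = max(K - S_T, 0):
  V(3,0) = 0.000000; V(3,1) = 0.000000; V(3,2) = 2.036206; V(3,3) = 5.234138
Backward induction: V(k, i) = exp(-r*dt) * [p * V(k+1, i) + (1-p) * V(k+1, i+1)]; then take max(V_cont, immediate exercise) for American.
  V(2,0) = exp(-r*dt) * [p*0.000000 + (1-p)*0.000000] = 0.000000; exercise = 0.000000; V(2,0) = max -> 0.000000
  V(2,1) = exp(-r*dt) * [p*0.000000 + (1-p)*2.036206] = 1.122810; exercise = 0.000000; V(2,1) = max -> 1.122810
  V(2,2) = exp(-r*dt) * [p*2.036206 + (1-p)*5.234138] = 3.792841; exercise = 3.804259; V(2,2) = max -> 3.804259
  V(1,0) = exp(-r*dt) * [p*0.000000 + (1-p)*1.122810] = 0.619142; exercise = 0.000000; V(1,0) = max -> 0.619142
  V(1,1) = exp(-r*dt) * [p*1.122810 + (1-p)*3.804259] = 2.597684; exercise = 2.036206; V(1,1) = max -> 2.597684
  V(0,0) = exp(-r*dt) * [p*0.619142 + (1-p)*2.597684] = 1.708094; exercise = 0.000000; V(0,0) = max -> 1.708094


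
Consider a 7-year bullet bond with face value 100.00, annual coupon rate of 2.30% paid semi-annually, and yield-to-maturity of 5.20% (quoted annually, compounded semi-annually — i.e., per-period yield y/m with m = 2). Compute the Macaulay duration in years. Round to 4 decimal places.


Answer: Macaulay duration = 6.4448 years

Derivation:
Coupon per period c = face * coupon_rate / m = 1.150000
Periods per year m = 2; per-period yield y/m = 0.026000
Number of cashflows N = 14
Cashflows (t years, CF_t, discount factor 1/(1+y/m)^(m*t), PV):
  t = 0.5000: CF_t = 1.150000, DF = 0.974659, PV = 1.120858
  t = 1.0000: CF_t = 1.150000, DF = 0.949960, PV = 1.092454
  t = 1.5000: CF_t = 1.150000, DF = 0.925887, PV = 1.064770
  t = 2.0000: CF_t = 1.150000, DF = 0.902424, PV = 1.037787
  t = 2.5000: CF_t = 1.150000, DF = 0.879555, PV = 1.011489
  t = 3.0000: CF_t = 1.150000, DF = 0.857266, PV = 0.985856
  t = 3.5000: CF_t = 1.150000, DF = 0.835542, PV = 0.960874
  t = 4.0000: CF_t = 1.150000, DF = 0.814369, PV = 0.936524
  t = 4.5000: CF_t = 1.150000, DF = 0.793732, PV = 0.912792
  t = 5.0000: CF_t = 1.150000, DF = 0.773618, PV = 0.889660
  t = 5.5000: CF_t = 1.150000, DF = 0.754013, PV = 0.867115
  t = 6.0000: CF_t = 1.150000, DF = 0.734906, PV = 0.845142
  t = 6.5000: CF_t = 1.150000, DF = 0.716282, PV = 0.823725
  t = 7.0000: CF_t = 101.150000, DF = 0.698131, PV = 70.615955
Price P = sum_t PV_t = 83.165000
Macaulay numerator sum_t t * PV_t:
  t * PV_t at t = 0.5000: 0.560429
  t * PV_t at t = 1.0000: 1.092454
  t * PV_t at t = 1.5000: 1.597155
  t * PV_t at t = 2.0000: 2.075575
  t * PV_t at t = 2.5000: 2.528722
  t * PV_t at t = 3.0000: 2.957569
  t * PV_t at t = 3.5000: 3.363058
  t * PV_t at t = 4.0000: 3.746096
  t * PV_t at t = 4.5000: 4.107562
  t * PV_t at t = 5.0000: 4.448302
  t * PV_t at t = 5.5000: 4.769134
  t * PV_t at t = 6.0000: 5.070850
  t * PV_t at t = 6.5000: 5.354211
  t * PV_t at t = 7.0000: 494.311684
Macaulay duration D = (sum_t t * PV_t) / P = 535.982801 / 83.165000 = 6.444812


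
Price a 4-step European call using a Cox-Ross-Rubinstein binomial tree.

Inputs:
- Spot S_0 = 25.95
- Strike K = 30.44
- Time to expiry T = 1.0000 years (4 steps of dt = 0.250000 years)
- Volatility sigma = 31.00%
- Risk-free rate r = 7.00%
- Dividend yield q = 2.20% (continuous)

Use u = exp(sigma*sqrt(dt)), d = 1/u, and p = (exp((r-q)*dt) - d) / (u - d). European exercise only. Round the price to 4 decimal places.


dt = T/N = 0.250000
u = exp(sigma*sqrt(dt)) = 1.167658; d = 1/u = 0.856415
p = (exp((r-q)*dt) - d) / (u - d) = 0.500115
Discount per step: exp(-r*dt) = 0.982652
Stock lattice S(k, i) with i counting down-moves:
  k=0: S(0,0) = 25.9500
  k=1: S(1,0) = 30.3007; S(1,1) = 22.2240
  k=2: S(2,0) = 35.3809; S(2,1) = 25.9500; S(2,2) = 19.0329
  k=3: S(3,0) = 41.3128; S(3,1) = 30.3007; S(3,2) = 22.2240; S(3,3) = 16.3001
  k=4: S(4,0) = 48.2392; S(4,1) = 35.3809; S(4,2) = 25.9500; S(4,3) = 19.0329; S(4,4) = 13.9597
Terminal payoffs V(N, i) = max(S_T - K, 0):
  V(4,0) = 17.799183; V(4,1) = 4.940882; V(4,2) = 0.000000; V(4,3) = 0.000000; V(4,4) = 0.000000
Backward induction: V(k, i) = exp(-r*dt) * [p * V(k+1, i) + (1-p) * V(k+1, i+1)].
  V(3,0) = exp(-r*dt) * [p*17.799183 + (1-p)*4.940882] = 11.174238
  V(3,1) = exp(-r*dt) * [p*4.940882 + (1-p)*0.000000] = 2.428141
  V(3,2) = exp(-r*dt) * [p*0.000000 + (1-p)*0.000000] = 0.000000
  V(3,3) = exp(-r*dt) * [p*0.000000 + (1-p)*0.000000] = 0.000000
  V(2,0) = exp(-r*dt) * [p*11.174238 + (1-p)*2.428141] = 6.684190
  V(2,1) = exp(-r*dt) * [p*2.428141 + (1-p)*0.000000] = 1.193283
  V(2,2) = exp(-r*dt) * [p*0.000000 + (1-p)*0.000000] = 0.000000
  V(1,0) = exp(-r*dt) * [p*6.684190 + (1-p)*1.193283] = 3.871028
  V(1,1) = exp(-r*dt) * [p*1.193283 + (1-p)*0.000000] = 0.586426
  V(0,0) = exp(-r*dt) * [p*3.871028 + (1-p)*0.586426] = 2.190434

Answer: Price = V(0,0) = 2.1904


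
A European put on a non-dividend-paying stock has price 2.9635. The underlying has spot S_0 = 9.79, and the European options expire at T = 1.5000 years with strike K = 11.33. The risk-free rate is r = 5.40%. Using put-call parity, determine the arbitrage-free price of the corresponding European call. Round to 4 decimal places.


Put-call parity: C - P = S_0 * exp(-qT) - K * exp(-rT).
S_0 * exp(-qT) = 9.7900 * 1.00000000 = 9.79000000
K * exp(-rT) = 11.3300 * 0.92219369 = 10.44845452
C = P + S*exp(-qT) - K*exp(-rT)
C = 2.9635 + 9.79000000 - 10.44845452 = 2.3050

Answer: Call price = 2.3050


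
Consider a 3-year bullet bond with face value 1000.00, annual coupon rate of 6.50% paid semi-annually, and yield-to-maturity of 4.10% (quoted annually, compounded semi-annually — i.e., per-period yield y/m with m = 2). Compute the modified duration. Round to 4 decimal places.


Answer: Modified duration = 2.7262

Derivation:
Coupon per period c = face * coupon_rate / m = 32.500000
Periods per year m = 2; per-period yield y/m = 0.020500
Number of cashflows N = 6
Cashflows (t years, CF_t, discount factor 1/(1+y/m)^(m*t), PV):
  t = 0.5000: CF_t = 32.500000, DF = 0.979912, PV = 31.847134
  t = 1.0000: CF_t = 32.500000, DF = 0.960227, PV = 31.207382
  t = 1.5000: CF_t = 32.500000, DF = 0.940938, PV = 30.580483
  t = 2.0000: CF_t = 32.500000, DF = 0.922036, PV = 29.966176
  t = 2.5000: CF_t = 32.500000, DF = 0.903514, PV = 29.364210
  t = 3.0000: CF_t = 1032.500000, DF = 0.885364, PV = 914.138512
Price P = sum_t PV_t = 1067.103897
First compute Macaulay numerator sum_t t * PV_t:
  t * PV_t at t = 0.5000: 15.923567
  t * PV_t at t = 1.0000: 31.207382
  t * PV_t at t = 1.5000: 45.870724
  t * PV_t at t = 2.0000: 59.932352
  t * PV_t at t = 2.5000: 73.410524
  t * PV_t at t = 3.0000: 2742.415537
Macaulay duration D = 2968.760086 / 1067.103897 = 2.782072
Modified duration = D / (1 + y/m) = 2.782072 / (1 + 0.020500) = 2.726185


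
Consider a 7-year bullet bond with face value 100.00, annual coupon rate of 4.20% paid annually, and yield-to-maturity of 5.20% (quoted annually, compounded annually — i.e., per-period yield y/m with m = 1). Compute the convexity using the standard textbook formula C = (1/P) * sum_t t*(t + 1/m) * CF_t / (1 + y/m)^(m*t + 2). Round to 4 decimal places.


Coupon per period c = face * coupon_rate / m = 4.200000
Periods per year m = 1; per-period yield y/m = 0.052000
Number of cashflows N = 7
Cashflows (t years, CF_t, discount factor 1/(1+y/m)^(m*t), PV):
  t = 1.0000: CF_t = 4.200000, DF = 0.950570, PV = 3.992395
  t = 2.0000: CF_t = 4.200000, DF = 0.903584, PV = 3.795053
  t = 3.0000: CF_t = 4.200000, DF = 0.858920, PV = 3.607465
  t = 4.0000: CF_t = 4.200000, DF = 0.816464, PV = 3.429149
  t = 5.0000: CF_t = 4.200000, DF = 0.776106, PV = 3.259647
  t = 6.0000: CF_t = 4.200000, DF = 0.737744, PV = 3.098524
  t = 7.0000: CF_t = 104.200000, DF = 0.701277, PV = 73.073101
Price P = sum_t PV_t = 94.255334
Convexity numerator sum_t t*(t + 1/m) * CF_t / (1+y/m)^(m*t + 2):
  t = 1.0000: term = 7.214929
  t = 2.0000: term = 20.574893
  t = 3.0000: term = 39.115766
  t = 4.0000: term = 61.970478
  t = 5.0000: term = 88.360948
  t = 6.0000: term = 117.590615
  t = 7.0000: term = 3697.550274
Convexity = (1/P) * sum = 4032.377903 / 94.255334 = 42.781429

Answer: Convexity = 42.7814


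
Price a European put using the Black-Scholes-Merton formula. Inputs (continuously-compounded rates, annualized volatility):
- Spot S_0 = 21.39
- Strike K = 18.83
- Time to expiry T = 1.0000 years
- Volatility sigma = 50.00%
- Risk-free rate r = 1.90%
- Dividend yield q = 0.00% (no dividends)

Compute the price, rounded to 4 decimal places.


Answer: Price = 2.6416

Derivation:
d1 = (ln(S/K) + (r - q + 0.5*sigma^2) * T) / (sigma * sqrt(T)) = 0.54294436
d2 = d1 - sigma * sqrt(T) = 0.04294436
exp(-rT) = 0.98117936; exp(-qT) = 1.00000000
P = K * exp(-rT) * N(-d2) - S_0 * exp(-qT) * N(-d1)
N(-d1) = 0.29358406; N(-d2) = 0.48287294
P = 18.8300 * 0.98117936 * 0.48287294 - 21.3900 * 1.00000000 * 0.29358406 = 2.6416


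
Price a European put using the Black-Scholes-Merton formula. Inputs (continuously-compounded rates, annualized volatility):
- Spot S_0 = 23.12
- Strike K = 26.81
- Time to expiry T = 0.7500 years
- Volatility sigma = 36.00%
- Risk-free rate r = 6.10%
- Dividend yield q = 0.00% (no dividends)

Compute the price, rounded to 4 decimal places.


d1 = (ln(S/K) + (r - q + 0.5*sigma^2) * T) / (sigma * sqrt(T)) = -0.17232914
d2 = d1 - sigma * sqrt(T) = -0.48409828
exp(-rT) = 0.95528075; exp(-qT) = 1.00000000
P = K * exp(-rT) * N(-d2) - S_0 * exp(-qT) * N(-d1)
N(-d1) = 0.56841061; N(-d2) = 0.68584194
P = 26.8100 * 0.95528075 * 0.68584194 - 23.1200 * 1.00000000 * 0.56841061 = 4.4235

Answer: Price = 4.4235


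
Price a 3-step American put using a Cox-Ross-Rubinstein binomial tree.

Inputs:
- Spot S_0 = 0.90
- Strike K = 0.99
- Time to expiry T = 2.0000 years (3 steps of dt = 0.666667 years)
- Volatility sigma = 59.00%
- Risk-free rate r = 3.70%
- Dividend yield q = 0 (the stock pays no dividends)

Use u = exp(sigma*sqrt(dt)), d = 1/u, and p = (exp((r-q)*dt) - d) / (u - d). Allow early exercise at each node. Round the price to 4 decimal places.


Answer: Price = V(0,0) = 0.3320

Derivation:
dt = T/N = 0.666667
u = exp(sigma*sqrt(dt)) = 1.618877; d = 1/u = 0.617712
p = (exp((r-q)*dt) - d) / (u - d) = 0.406787
Discount per step: exp(-r*dt) = 0.975635
Stock lattice S(k, i) with i counting down-moves:
  k=0: S(0,0) = 0.9000
  k=1: S(1,0) = 1.4570; S(1,1) = 0.5559
  k=2: S(2,0) = 2.3587; S(2,1) = 0.9000; S(2,2) = 0.3434
  k=3: S(3,0) = 3.8184; S(3,1) = 1.4570; S(3,2) = 0.5559; S(3,3) = 0.2121
Terminal payoffs V(N, i) = max(K - S_T, 0):
  V(3,0) = 0.000000; V(3,1) = 0.000000; V(3,2) = 0.434059; V(3,3) = 0.777871
Backward induction: V(k, i) = exp(-r*dt) * [p * V(k+1, i) + (1-p) * V(k+1, i+1)]; then take max(V_cont, immediate exercise) for American.
  V(2,0) = exp(-r*dt) * [p*0.000000 + (1-p)*0.000000] = 0.000000; exercise = 0.000000; V(2,0) = max -> 0.000000
  V(2,1) = exp(-r*dt) * [p*0.000000 + (1-p)*0.434059] = 0.251216; exercise = 0.090000; V(2,1) = max -> 0.251216
  V(2,2) = exp(-r*dt) * [p*0.434059 + (1-p)*0.777871] = 0.622467; exercise = 0.646589; V(2,2) = max -> 0.646589
  V(1,0) = exp(-r*dt) * [p*0.000000 + (1-p)*0.251216] = 0.145393; exercise = 0.000000; V(1,0) = max -> 0.145393
  V(1,1) = exp(-r*dt) * [p*0.251216 + (1-p)*0.646589] = 0.473921; exercise = 0.434059; V(1,1) = max -> 0.473921
  V(0,0) = exp(-r*dt) * [p*0.145393 + (1-p)*0.473921] = 0.331989; exercise = 0.090000; V(0,0) = max -> 0.331989


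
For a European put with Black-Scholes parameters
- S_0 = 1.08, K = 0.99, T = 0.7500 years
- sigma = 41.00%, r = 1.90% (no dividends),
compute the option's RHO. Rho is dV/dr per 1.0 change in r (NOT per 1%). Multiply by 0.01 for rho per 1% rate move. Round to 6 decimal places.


d1 = 0.4627219554; d2 = 0.1076515399
phi(d1) = 0.3584398780; exp(-qT) = 1.0000000000; exp(-rT) = 0.9858510507
N(-d2) = 0.4571360558
Rho = -K*T*exp(-rT)*N(-d2) = -0.9900 * 0.7500 * 0.9858510507 * 0.4571360558 = -0.334621

Answer: Rho = -0.334621


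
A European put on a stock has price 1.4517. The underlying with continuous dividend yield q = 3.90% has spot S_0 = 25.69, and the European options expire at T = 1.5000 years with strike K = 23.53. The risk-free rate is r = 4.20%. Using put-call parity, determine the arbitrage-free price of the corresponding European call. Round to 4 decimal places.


Put-call parity: C - P = S_0 * exp(-qT) - K * exp(-rT).
S_0 * exp(-qT) = 25.6900 * 0.94317824 = 24.23024900
K * exp(-rT) = 23.5300 * 0.93894347 = 22.09333994
C = P + S*exp(-qT) - K*exp(-rT)
C = 1.4517 + 24.23024900 - 22.09333994 = 3.5886

Answer: Call price = 3.5886


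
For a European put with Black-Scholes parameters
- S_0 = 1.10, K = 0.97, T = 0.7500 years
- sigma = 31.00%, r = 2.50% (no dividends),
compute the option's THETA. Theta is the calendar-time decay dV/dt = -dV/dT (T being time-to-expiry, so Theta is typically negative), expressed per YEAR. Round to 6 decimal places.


d1 = 0.6725455966; d2 = 0.4040777215
phi(d1) = 0.3181929488; exp(-qT) = 1.0000000000; exp(-rT) = 0.9814246877
Theta = -S*exp(-qT)*phi(d1)*sigma/(2*sqrt(T)) + r*K*exp(-rT)*N(-d2) - q*S*exp(-qT)*N(-d1)
N(-d1) = 0.2506182113; N(-d2) = 0.3430777835; sqrt(T) = 0.8660254038
Term 1 = -1.1000 * 1.0000000000 * 0.3181929488 * 0.3100 / (2 * 0.8660254038) = -0.0626446956
Term 2 = 0.0250 * 0.9700 * 0.9814246877 * 0.3430777835 = 0.0081650964
Term 3 = 0 (no dividend yield, q = 0)
Theta = -0.0626446956 + (0.0081650964) + (0.0000000000) = -0.054480

Answer: Theta = -0.054480


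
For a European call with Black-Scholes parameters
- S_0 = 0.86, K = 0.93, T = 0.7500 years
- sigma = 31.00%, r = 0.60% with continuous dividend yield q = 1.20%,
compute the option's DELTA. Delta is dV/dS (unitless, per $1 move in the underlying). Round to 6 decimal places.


d1 = -0.1740047925; d2 = -0.4424726676
phi(d1) = 0.3929482453; exp(-qT) = 0.9910403788; exp(-rT) = 0.9955101098
N(d1) = 0.4309308479
Delta = exp(-qT) * N(d1) = 0.9910403788 * 0.4309308479 = 0.427070

Answer: Delta = 0.427070


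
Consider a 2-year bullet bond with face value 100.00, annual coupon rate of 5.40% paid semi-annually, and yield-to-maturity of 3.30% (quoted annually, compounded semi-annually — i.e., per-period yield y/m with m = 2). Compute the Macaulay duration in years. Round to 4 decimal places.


Coupon per period c = face * coupon_rate / m = 2.700000
Periods per year m = 2; per-period yield y/m = 0.016500
Number of cashflows N = 4
Cashflows (t years, CF_t, discount factor 1/(1+y/m)^(m*t), PV):
  t = 0.5000: CF_t = 2.700000, DF = 0.983768, PV = 2.656173
  t = 1.0000: CF_t = 2.700000, DF = 0.967799, PV = 2.613058
  t = 1.5000: CF_t = 2.700000, DF = 0.952090, PV = 2.570642
  t = 2.0000: CF_t = 102.700000, DF = 0.936635, PV = 96.192433
Price P = sum_t PV_t = 104.032306
Macaulay numerator sum_t t * PV_t:
  t * PV_t at t = 0.5000: 1.328087
  t * PV_t at t = 1.0000: 2.613058
  t * PV_t at t = 1.5000: 3.855963
  t * PV_t at t = 2.0000: 192.384867
Macaulay duration D = (sum_t t * PV_t) / P = 200.181974 / 104.032306 = 1.924229

Answer: Macaulay duration = 1.9242 years


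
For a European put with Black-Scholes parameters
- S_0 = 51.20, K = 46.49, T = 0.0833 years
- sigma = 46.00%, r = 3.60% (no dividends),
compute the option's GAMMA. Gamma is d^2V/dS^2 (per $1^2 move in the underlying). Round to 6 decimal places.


d1 = 0.8158404041; d2 = 0.6830764029
phi(d1) = 0.2860077657; exp(-qT) = 1.0000000000; exp(-rT) = 0.9970056919
Gamma = exp(-qT) * phi(d1) / (S * sigma * sqrt(T)) = 1.0000000000 * 0.2860077657 / (51.2000 * 0.4600 * 0.2886173938) = 0.042075

Answer: Gamma = 0.042075


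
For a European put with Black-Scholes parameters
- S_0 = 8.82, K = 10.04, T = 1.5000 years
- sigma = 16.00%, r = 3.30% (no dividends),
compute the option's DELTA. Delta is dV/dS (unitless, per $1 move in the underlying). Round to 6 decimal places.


Answer: Delta = -0.621929

Derivation:
d1 = -0.3105506179; d2 = -0.5065097973
phi(d1) = 0.3801614012; exp(-qT) = 1.0000000000; exp(-rT) = 0.9517051581
N(-d1) = 0.6219288634
Delta = -exp(-qT) * N(-d1) = -1.0000000000 * 0.6219288634 = -0.621929


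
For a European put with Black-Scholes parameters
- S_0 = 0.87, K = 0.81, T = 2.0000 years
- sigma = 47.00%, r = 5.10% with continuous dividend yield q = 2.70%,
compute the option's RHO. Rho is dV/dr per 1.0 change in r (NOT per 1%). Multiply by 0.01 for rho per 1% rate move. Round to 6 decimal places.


d1 = 0.5120641095; d2 = -0.1526162648
phi(d1) = 0.3499225764; exp(-qT) = 0.9474321065; exp(-rT) = 0.9030295517
N(-d2) = 0.5606495511
Rho = -K*T*exp(-rT)*N(-d2) = -0.8100 * 2.0000 * 0.9030295517 * 0.5606495511 = -0.820179

Answer: Rho = -0.820179


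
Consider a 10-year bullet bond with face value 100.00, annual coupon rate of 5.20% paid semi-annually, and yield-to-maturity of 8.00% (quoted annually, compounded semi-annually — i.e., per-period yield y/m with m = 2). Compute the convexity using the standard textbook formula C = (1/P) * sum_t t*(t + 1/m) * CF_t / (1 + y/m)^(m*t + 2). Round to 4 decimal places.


Answer: Convexity = 67.4514

Derivation:
Coupon per period c = face * coupon_rate / m = 2.600000
Periods per year m = 2; per-period yield y/m = 0.040000
Number of cashflows N = 20
Cashflows (t years, CF_t, discount factor 1/(1+y/m)^(m*t), PV):
  t = 0.5000: CF_t = 2.600000, DF = 0.961538, PV = 2.500000
  t = 1.0000: CF_t = 2.600000, DF = 0.924556, PV = 2.403846
  t = 1.5000: CF_t = 2.600000, DF = 0.888996, PV = 2.311391
  t = 2.0000: CF_t = 2.600000, DF = 0.854804, PV = 2.222491
  t = 2.5000: CF_t = 2.600000, DF = 0.821927, PV = 2.137010
  t = 3.0000: CF_t = 2.600000, DF = 0.790315, PV = 2.054818
  t = 3.5000: CF_t = 2.600000, DF = 0.759918, PV = 1.975786
  t = 4.0000: CF_t = 2.600000, DF = 0.730690, PV = 1.899795
  t = 4.5000: CF_t = 2.600000, DF = 0.702587, PV = 1.826726
  t = 5.0000: CF_t = 2.600000, DF = 0.675564, PV = 1.756467
  t = 5.5000: CF_t = 2.600000, DF = 0.649581, PV = 1.688910
  t = 6.0000: CF_t = 2.600000, DF = 0.624597, PV = 1.623952
  t = 6.5000: CF_t = 2.600000, DF = 0.600574, PV = 1.561493
  t = 7.0000: CF_t = 2.600000, DF = 0.577475, PV = 1.501435
  t = 7.5000: CF_t = 2.600000, DF = 0.555265, PV = 1.443688
  t = 8.0000: CF_t = 2.600000, DF = 0.533908, PV = 1.388161
  t = 8.5000: CF_t = 2.600000, DF = 0.513373, PV = 1.334770
  t = 9.0000: CF_t = 2.600000, DF = 0.493628, PV = 1.283433
  t = 9.5000: CF_t = 2.600000, DF = 0.474642, PV = 1.234070
  t = 10.0000: CF_t = 102.600000, DF = 0.456387, PV = 46.825301
Price P = sum_t PV_t = 80.973543
Convexity numerator sum_t t*(t + 1/m) * CF_t / (1+y/m)^(m*t + 2):
  t = 0.5000: term = 1.155695
  t = 1.0000: term = 3.333736
  t = 1.5000: term = 6.411031
  t = 2.0000: term = 10.274089
  t = 2.5000: term = 14.818397
  t = 3.0000: term = 19.947843
  t = 3.5000: term = 25.574157
  t = 4.0000: term = 31.616403
  t = 4.5000: term = 38.000484
  t = 5.0000: term = 44.658689
  t = 5.5000: term = 51.529257
  t = 6.0000: term = 58.555973
  t = 6.5000: term = 65.687791
  t = 7.0000: term = 72.878466
  t = 7.5000: term = 80.086226
  t = 8.0000: term = 87.273452
  t = 8.5000: term = 94.406378
  t = 9.0000: term = 101.454818
  t = 9.5000: term = 108.391900
  t = 10.0000: term = 4545.725380
Convexity = (1/P) * sum = 5461.780167 / 80.973543 = 67.451416


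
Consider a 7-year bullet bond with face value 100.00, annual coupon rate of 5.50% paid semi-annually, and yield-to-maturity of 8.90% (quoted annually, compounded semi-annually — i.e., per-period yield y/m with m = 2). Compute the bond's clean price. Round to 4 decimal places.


Coupon per period c = face * coupon_rate / m = 2.750000
Periods per year m = 2; per-period yield y/m = 0.044500
Number of cashflows N = 14
Cashflows (t years, CF_t, discount factor 1/(1+y/m)^(m*t), PV):
  t = 0.5000: CF_t = 2.750000, DF = 0.957396, PV = 2.632839
  t = 1.0000: CF_t = 2.750000, DF = 0.916607, PV = 2.520669
  t = 1.5000: CF_t = 2.750000, DF = 0.877556, PV = 2.413278
  t = 2.0000: CF_t = 2.750000, DF = 0.840168, PV = 2.310462
  t = 2.5000: CF_t = 2.750000, DF = 0.804374, PV = 2.212027
  t = 3.0000: CF_t = 2.750000, DF = 0.770104, PV = 2.117786
  t = 3.5000: CF_t = 2.750000, DF = 0.737294, PV = 2.027559
  t = 4.0000: CF_t = 2.750000, DF = 0.705883, PV = 1.941177
  t = 4.5000: CF_t = 2.750000, DF = 0.675809, PV = 1.858475
  t = 5.0000: CF_t = 2.750000, DF = 0.647017, PV = 1.779296
  t = 5.5000: CF_t = 2.750000, DF = 0.619451, PV = 1.703491
  t = 6.0000: CF_t = 2.750000, DF = 0.593060, PV = 1.630915
  t = 6.5000: CF_t = 2.750000, DF = 0.567793, PV = 1.561431
  t = 7.0000: CF_t = 102.750000, DF = 0.543603, PV = 55.855200
Price P = sum_t PV_t = 82.564606

Answer: Price = 82.5646


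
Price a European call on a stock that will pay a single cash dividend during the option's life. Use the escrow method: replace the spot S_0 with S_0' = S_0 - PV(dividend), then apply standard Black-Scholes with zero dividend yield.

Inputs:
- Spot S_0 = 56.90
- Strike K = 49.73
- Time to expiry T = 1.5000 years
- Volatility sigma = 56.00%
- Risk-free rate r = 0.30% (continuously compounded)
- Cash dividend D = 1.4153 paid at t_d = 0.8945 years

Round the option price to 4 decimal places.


PV(D) = D * exp(-r * t_d) = 1.4153 * 0.99732010 = 1.41150713
S_0' = S_0 - PV(D) = 56.9000 - 1.41150713 = 55.48849287
d1 = (ln(S_0'/K) + (r + sigma^2/2)*T) / (sigma*sqrt(T)) = 0.50924205
d2 = d1 - sigma*sqrt(T) = -0.17661508
exp(-rT) = 0.99551011
N(d1) = 0.69470871; N(d2) = 0.42990538
C = S_0' * N(d1) - K * exp(-rT) * N(d2) = 55.48849287 * 0.69470871 - 49.7300 * 0.99551011 * 0.42990538 = 17.2651

Answer: Price = 17.2651


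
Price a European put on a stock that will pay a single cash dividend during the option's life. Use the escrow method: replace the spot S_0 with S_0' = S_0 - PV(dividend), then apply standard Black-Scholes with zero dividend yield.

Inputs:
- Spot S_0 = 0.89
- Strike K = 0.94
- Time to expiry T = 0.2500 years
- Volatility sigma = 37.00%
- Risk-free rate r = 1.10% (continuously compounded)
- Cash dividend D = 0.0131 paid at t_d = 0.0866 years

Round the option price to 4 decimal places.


PV(D) = D * exp(-r * t_d) = 0.0131 * 0.99904785 = 0.01308753
S_0' = S_0 - PV(D) = 0.8900 - 0.01308753 = 0.87691247
d1 = (ln(S_0'/K) + (r + sigma^2/2)*T) / (sigma*sqrt(T)) = -0.26816319
d2 = d1 - sigma*sqrt(T) = -0.45316319
exp(-rT) = 0.99725378
N(-d1) = 0.60571315; N(-d2) = 0.67478438
P = K * exp(-rT) * N(-d2) - S_0' * N(-d1) = 0.9400 * 0.99725378 * 0.67478438 - 0.87691247 * 0.60571315 = 0.1014

Answer: Price = 0.1014


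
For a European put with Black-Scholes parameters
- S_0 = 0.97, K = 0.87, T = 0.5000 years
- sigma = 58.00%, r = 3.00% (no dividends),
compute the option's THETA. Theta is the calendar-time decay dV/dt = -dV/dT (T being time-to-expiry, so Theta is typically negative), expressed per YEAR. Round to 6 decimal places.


Answer: Theta = -0.127706

Derivation:
d1 = 0.5069293863; d2 = 0.0968074532
phi(d1) = 0.3508392160; exp(-qT) = 1.0000000000; exp(-rT) = 0.9851119396
Theta = -S*exp(-qT)*phi(d1)*sigma/(2*sqrt(T)) + r*K*exp(-rT)*N(-d2) - q*S*exp(-qT)*N(-d1)
N(-d1) = 0.3061021829; N(-d2) = 0.4614396525; sqrt(T) = 0.7071067812
Term 1 = -0.9700 * 1.0000000000 * 0.3508392160 * 0.5800 / (2 * 0.7071067812) = -0.1395702517
Term 2 = 0.0300 * 0.8700 * 0.9851119396 * 0.4614396525 = 0.0118642695
Term 3 = 0 (no dividend yield, q = 0)
Theta = -0.1395702517 + (0.0118642695) + (0.0000000000) = -0.127706


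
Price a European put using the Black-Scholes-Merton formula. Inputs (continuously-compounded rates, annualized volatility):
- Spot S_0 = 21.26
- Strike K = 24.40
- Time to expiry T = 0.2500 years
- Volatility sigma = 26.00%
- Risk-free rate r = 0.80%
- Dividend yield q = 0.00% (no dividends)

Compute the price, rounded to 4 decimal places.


d1 = (ln(S/K) + (r - q + 0.5*sigma^2) * T) / (sigma * sqrt(T)) = -0.97927507
d2 = d1 - sigma * sqrt(T) = -1.10927507
exp(-rT) = 0.99800200; exp(-qT) = 1.00000000
P = K * exp(-rT) * N(-d2) - S_0 * exp(-qT) * N(-d1)
N(-d1) = 0.83627796; N(-d2) = 0.86634423
P = 24.4000 * 0.99800200 * 0.86634423 - 21.2600 * 1.00000000 * 0.83627796 = 3.3173

Answer: Price = 3.3173


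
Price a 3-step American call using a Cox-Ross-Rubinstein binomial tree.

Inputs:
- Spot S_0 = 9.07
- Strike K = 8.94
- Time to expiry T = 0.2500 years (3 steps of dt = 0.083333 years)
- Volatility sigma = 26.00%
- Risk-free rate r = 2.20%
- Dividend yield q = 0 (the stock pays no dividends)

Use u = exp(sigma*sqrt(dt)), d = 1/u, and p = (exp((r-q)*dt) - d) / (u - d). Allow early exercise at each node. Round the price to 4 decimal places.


dt = T/N = 0.083333
u = exp(sigma*sqrt(dt)) = 1.077944; d = 1/u = 0.927692
p = (exp((r-q)*dt) - d) / (u - d) = 0.493458
Discount per step: exp(-r*dt) = 0.998168
Stock lattice S(k, i) with i counting down-moves:
  k=0: S(0,0) = 9.0700
  k=1: S(1,0) = 9.7770; S(1,1) = 8.4142
  k=2: S(2,0) = 10.5390; S(2,1) = 9.0700; S(2,2) = 7.8058
  k=3: S(3,0) = 11.3605; S(3,1) = 9.7770; S(3,2) = 8.4142; S(3,3) = 7.2413
Terminal payoffs V(N, i) = max(S_T - K, 0):
  V(3,0) = 2.420460; V(3,1) = 0.836952; V(3,2) = 0.000000; V(3,3) = 0.000000
Backward induction: V(k, i) = exp(-r*dt) * [p * V(k+1, i) + (1-p) * V(k+1, i+1)]; then take max(V_cont, immediate exercise) for American.
  V(2,0) = exp(-r*dt) * [p*2.420460 + (1-p)*0.836952] = 1.615382; exercise = 1.599007; V(2,0) = max -> 1.615382
  V(2,1) = exp(-r*dt) * [p*0.836952 + (1-p)*0.000000] = 0.412244; exercise = 0.130000; V(2,1) = max -> 0.412244
  V(2,2) = exp(-r*dt) * [p*0.000000 + (1-p)*0.000000] = 0.000000; exercise = 0.000000; V(2,2) = max -> 0.000000
  V(1,0) = exp(-r*dt) * [p*1.615382 + (1-p)*0.412244] = 1.004099; exercise = 0.836952; V(1,0) = max -> 1.004099
  V(1,1) = exp(-r*dt) * [p*0.412244 + (1-p)*0.000000] = 0.203052; exercise = 0.000000; V(1,1) = max -> 0.203052
  V(0,0) = exp(-r*dt) * [p*1.004099 + (1-p)*0.203052] = 0.597239; exercise = 0.130000; V(0,0) = max -> 0.597239

Answer: Price = V(0,0) = 0.5972


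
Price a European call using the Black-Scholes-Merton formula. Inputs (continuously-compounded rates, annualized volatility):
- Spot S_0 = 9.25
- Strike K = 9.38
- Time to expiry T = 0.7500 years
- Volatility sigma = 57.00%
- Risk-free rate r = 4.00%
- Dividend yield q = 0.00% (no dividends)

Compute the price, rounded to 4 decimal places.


Answer: Price = 1.8635

Derivation:
d1 = (ln(S/K) + (r - q + 0.5*sigma^2) * T) / (sigma * sqrt(T)) = 0.27931859
d2 = d1 - sigma * sqrt(T) = -0.21431589
exp(-rT) = 0.97044553; exp(-qT) = 1.00000000
C = S_0 * exp(-qT) * N(d1) - K * exp(-rT) * N(d2)
N(d1) = 0.60999983; N(d2) = 0.41515036
C = 9.2500 * 1.00000000 * 0.60999983 - 9.3800 * 0.97044553 * 0.41515036 = 1.8635


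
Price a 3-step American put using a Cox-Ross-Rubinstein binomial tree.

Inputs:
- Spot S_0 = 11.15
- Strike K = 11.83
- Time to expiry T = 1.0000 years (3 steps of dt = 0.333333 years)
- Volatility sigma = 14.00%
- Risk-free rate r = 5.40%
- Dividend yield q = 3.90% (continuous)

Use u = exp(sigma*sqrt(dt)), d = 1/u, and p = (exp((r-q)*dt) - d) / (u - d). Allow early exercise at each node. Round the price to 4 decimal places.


dt = T/N = 0.333333
u = exp(sigma*sqrt(dt)) = 1.084186; d = 1/u = 0.922351
p = (exp((r-q)*dt) - d) / (u - d) = 0.510777
Discount per step: exp(-r*dt) = 0.982161
Stock lattice S(k, i) with i counting down-moves:
  k=0: S(0,0) = 11.1500
  k=1: S(1,0) = 12.0887; S(1,1) = 10.2842
  k=2: S(2,0) = 13.1064; S(2,1) = 11.1500; S(2,2) = 9.4857
  k=3: S(3,0) = 14.2097; S(3,1) = 12.0887; S(3,2) = 10.2842; S(3,3) = 8.7491
Terminal payoffs V(N, i) = max(K - S_T, 0):
  V(3,0) = 0.000000; V(3,1) = 0.000000; V(3,2) = 1.545782; V(3,3) = 3.080886
Backward induction: V(k, i) = exp(-r*dt) * [p * V(k+1, i) + (1-p) * V(k+1, i+1)]; then take max(V_cont, immediate exercise) for American.
  V(2,0) = exp(-r*dt) * [p*0.000000 + (1-p)*0.000000] = 0.000000; exercise = 0.000000; V(2,0) = max -> 0.000000
  V(2,1) = exp(-r*dt) * [p*0.000000 + (1-p)*1.545782] = 0.742742; exercise = 0.680000; V(2,1) = max -> 0.742742
  V(2,2) = exp(-r*dt) * [p*1.545782 + (1-p)*3.080886] = 2.255818; exercise = 2.344338; V(2,2) = max -> 2.344338
  V(1,0) = exp(-r*dt) * [p*0.000000 + (1-p)*0.742742] = 0.356884; exercise = 0.000000; V(1,0) = max -> 0.356884
  V(1,1) = exp(-r*dt) * [p*0.742742 + (1-p)*2.344338] = 1.499052; exercise = 1.545782; V(1,1) = max -> 1.545782
  V(0,0) = exp(-r*dt) * [p*0.356884 + (1-p)*1.545782] = 0.921778; exercise = 0.680000; V(0,0) = max -> 0.921778

Answer: Price = V(0,0) = 0.9218


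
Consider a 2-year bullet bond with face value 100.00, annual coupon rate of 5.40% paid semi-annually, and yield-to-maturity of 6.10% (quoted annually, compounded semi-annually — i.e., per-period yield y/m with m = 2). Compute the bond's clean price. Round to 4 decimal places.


Coupon per period c = face * coupon_rate / m = 2.700000
Periods per year m = 2; per-period yield y/m = 0.030500
Number of cashflows N = 4
Cashflows (t years, CF_t, discount factor 1/(1+y/m)^(m*t), PV):
  t = 0.5000: CF_t = 2.700000, DF = 0.970403, PV = 2.620087
  t = 1.0000: CF_t = 2.700000, DF = 0.941681, PV = 2.542540
  t = 1.5000: CF_t = 2.700000, DF = 0.913810, PV = 2.467288
  t = 2.0000: CF_t = 102.700000, DF = 0.886764, PV = 91.070655
Price P = sum_t PV_t = 98.700570

Answer: Price = 98.7006


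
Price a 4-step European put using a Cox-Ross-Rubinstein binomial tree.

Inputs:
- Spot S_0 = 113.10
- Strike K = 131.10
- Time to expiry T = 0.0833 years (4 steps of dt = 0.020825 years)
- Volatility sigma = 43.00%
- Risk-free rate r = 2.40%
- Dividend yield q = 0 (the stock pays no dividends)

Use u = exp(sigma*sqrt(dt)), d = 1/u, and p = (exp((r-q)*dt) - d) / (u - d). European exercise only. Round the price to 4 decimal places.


Answer: Price = V(0,0) = 18.5262

Derivation:
dt = T/N = 0.020825
u = exp(sigma*sqrt(dt)) = 1.064018; d = 1/u = 0.939833
p = (exp((r-q)*dt) - d) / (u - d) = 0.488517
Discount per step: exp(-r*dt) = 0.999500
Stock lattice S(k, i) with i counting down-moves:
  k=0: S(0,0) = 113.1000
  k=1: S(1,0) = 120.3405; S(1,1) = 106.2951
  k=2: S(2,0) = 128.0445; S(2,1) = 113.1000; S(2,2) = 99.8997
  k=3: S(3,0) = 136.2417; S(3,1) = 120.3405; S(3,2) = 106.2951; S(3,3) = 93.8891
  k=4: S(4,0) = 144.9637; S(4,1) = 128.0445; S(4,2) = 113.1000; S(4,3) = 99.8997; S(4,4) = 88.2401
Terminal payoffs V(N, i) = max(K - S_T, 0):
  V(4,0) = 0.000000; V(4,1) = 3.055500; V(4,2) = 18.000000; V(4,3) = 31.200278; V(4,4) = 42.859907
Backward induction: V(k, i) = exp(-r*dt) * [p * V(k+1, i) + (1-p) * V(k+1, i+1)].
  V(3,0) = exp(-r*dt) * [p*0.000000 + (1-p)*3.055500] = 1.562054
  V(3,1) = exp(-r*dt) * [p*3.055500 + (1-p)*18.000000] = 10.694005
  V(3,2) = exp(-r*dt) * [p*18.000000 + (1-p)*31.200278] = 24.739344
  V(3,3) = exp(-r*dt) * [p*31.200278 + (1-p)*42.859907] = 37.145405
  V(2,0) = exp(-r*dt) * [p*1.562054 + (1-p)*10.694005] = 6.229773
  V(2,1) = exp(-r*dt) * [p*10.694005 + (1-p)*24.739344] = 17.869018
  V(2,2) = exp(-r*dt) * [p*24.739344 + (1-p)*37.145405] = 31.069296
  V(1,0) = exp(-r*dt) * [p*6.229773 + (1-p)*17.869018] = 12.176956
  V(1,1) = exp(-r*dt) * [p*17.869018 + (1-p)*31.069296] = 24.608428
  V(0,0) = exp(-r*dt) * [p*12.176956 + (1-p)*24.608428] = 18.526175


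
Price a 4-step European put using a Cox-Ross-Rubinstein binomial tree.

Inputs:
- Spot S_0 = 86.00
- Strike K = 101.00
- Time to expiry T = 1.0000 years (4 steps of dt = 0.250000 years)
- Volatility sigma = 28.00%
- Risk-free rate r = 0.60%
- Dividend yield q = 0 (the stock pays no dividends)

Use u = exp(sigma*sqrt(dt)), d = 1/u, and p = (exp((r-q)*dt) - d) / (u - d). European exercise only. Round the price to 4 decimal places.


dt = T/N = 0.250000
u = exp(sigma*sqrt(dt)) = 1.150274; d = 1/u = 0.869358
p = (exp((r-q)*dt) - d) / (u - d) = 0.470401
Discount per step: exp(-r*dt) = 0.998501
Stock lattice S(k, i) with i counting down-moves:
  k=0: S(0,0) = 86.0000
  k=1: S(1,0) = 98.9235; S(1,1) = 74.7648
  k=2: S(2,0) = 113.7892; S(2,1) = 86.0000; S(2,2) = 64.9974
  k=3: S(3,0) = 130.8887; S(3,1) = 98.9235; S(3,2) = 74.7648; S(3,3) = 56.5060
  k=4: S(4,0) = 150.5578; S(4,1) = 113.7892; S(4,2) = 86.0000; S(4,3) = 64.9974; S(4,4) = 49.1240
Terminal payoffs V(N, i) = max(K - S_T, 0):
  V(4,0) = 0.000000; V(4,1) = 0.000000; V(4,2) = 15.000000; V(4,3) = 36.002598; V(4,4) = 51.876021
Backward induction: V(k, i) = exp(-r*dt) * [p * V(k+1, i) + (1-p) * V(k+1, i+1)].
  V(3,0) = exp(-r*dt) * [p*0.000000 + (1-p)*0.000000] = 0.000000
  V(3,1) = exp(-r*dt) * [p*0.000000 + (1-p)*15.000000] = 7.932082
  V(3,2) = exp(-r*dt) * [p*15.000000 + (1-p)*36.002598] = 26.083805
  V(3,3) = exp(-r*dt) * [p*36.002598 + (1-p)*51.876021] = 44.342587
  V(2,0) = exp(-r*dt) * [p*0.000000 + (1-p)*7.932082] = 4.194528
  V(2,1) = exp(-r*dt) * [p*7.932082 + (1-p)*26.083805] = 17.518923
  V(2,2) = exp(-r*dt) * [p*26.083805 + (1-p)*44.342587] = 35.700052
  V(1,0) = exp(-r*dt) * [p*4.194528 + (1-p)*17.518923] = 11.234254
  V(1,1) = exp(-r*dt) * [p*17.518923 + (1-p)*35.700052] = 27.106945
  V(0,0) = exp(-r*dt) * [p*11.234254 + (1-p)*27.106945] = 19.610980

Answer: Price = V(0,0) = 19.6110


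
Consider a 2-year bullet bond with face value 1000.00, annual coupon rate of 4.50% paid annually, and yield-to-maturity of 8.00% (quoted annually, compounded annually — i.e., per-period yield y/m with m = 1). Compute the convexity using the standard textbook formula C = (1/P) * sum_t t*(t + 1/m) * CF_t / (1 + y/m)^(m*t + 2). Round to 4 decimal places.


Answer: Convexity = 4.9916

Derivation:
Coupon per period c = face * coupon_rate / m = 45.000000
Periods per year m = 1; per-period yield y/m = 0.080000
Number of cashflows N = 2
Cashflows (t years, CF_t, discount factor 1/(1+y/m)^(m*t), PV):
  t = 1.0000: CF_t = 45.000000, DF = 0.925926, PV = 41.666667
  t = 2.0000: CF_t = 1045.000000, DF = 0.857339, PV = 895.919067
Price P = sum_t PV_t = 937.585734
Convexity numerator sum_t t*(t + 1/m) * CF_t / (1+y/m)^(m*t + 2):
  t = 1.0000: term = 71.444902
  t = 2.0000: term = 4608.637177
Convexity = (1/P) * sum = 4680.082079 / 937.585734 = 4.991631


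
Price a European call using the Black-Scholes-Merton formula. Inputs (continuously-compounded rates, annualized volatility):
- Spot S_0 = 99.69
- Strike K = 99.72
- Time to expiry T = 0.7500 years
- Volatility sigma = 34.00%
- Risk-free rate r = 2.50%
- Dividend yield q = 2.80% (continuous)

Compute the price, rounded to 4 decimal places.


d1 = (ln(S/K) + (r - q + 0.5*sigma^2) * T) / (sigma * sqrt(T)) = 0.13856105
d2 = d1 - sigma * sqrt(T) = -0.15588759
exp(-rT) = 0.98142469; exp(-qT) = 0.97921896
C = S_0 * exp(-qT) * N(d1) - K * exp(-rT) * N(d2)
N(d1) = 0.55510149; N(d2) = 0.43806081
C = 99.6900 * 0.97921896 * 0.55510149 - 99.7200 * 0.98142469 * 0.43806081 = 11.3161

Answer: Price = 11.3161


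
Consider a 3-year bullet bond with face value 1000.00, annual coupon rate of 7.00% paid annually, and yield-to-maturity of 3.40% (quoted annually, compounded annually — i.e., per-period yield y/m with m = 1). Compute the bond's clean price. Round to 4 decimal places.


Answer: Price = 1101.0519

Derivation:
Coupon per period c = face * coupon_rate / m = 70.000000
Periods per year m = 1; per-period yield y/m = 0.034000
Number of cashflows N = 3
Cashflows (t years, CF_t, discount factor 1/(1+y/m)^(m*t), PV):
  t = 1.0000: CF_t = 70.000000, DF = 0.967118, PV = 67.698259
  t = 2.0000: CF_t = 70.000000, DF = 0.935317, PV = 65.472204
  t = 3.0000: CF_t = 1070.000000, DF = 0.904562, PV = 967.881439
Price P = sum_t PV_t = 1101.051902


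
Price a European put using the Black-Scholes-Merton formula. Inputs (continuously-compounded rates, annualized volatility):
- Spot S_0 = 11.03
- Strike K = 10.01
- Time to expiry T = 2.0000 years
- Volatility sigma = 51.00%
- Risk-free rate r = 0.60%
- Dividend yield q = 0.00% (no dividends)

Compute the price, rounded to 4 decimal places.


Answer: Price = 2.4083

Derivation:
d1 = (ln(S/K) + (r - q + 0.5*sigma^2) * T) / (sigma * sqrt(T)) = 0.51179867
d2 = d1 - sigma * sqrt(T) = -0.20945024
exp(-rT) = 0.98807171; exp(-qT) = 1.00000000
P = K * exp(-rT) * N(-d2) - S_0 * exp(-qT) * N(-d1)
N(-d1) = 0.30439596; N(-d2) = 0.58295161
P = 10.0100 * 0.98807171 * 0.58295161 - 11.0300 * 1.00000000 * 0.30439596 = 2.4083


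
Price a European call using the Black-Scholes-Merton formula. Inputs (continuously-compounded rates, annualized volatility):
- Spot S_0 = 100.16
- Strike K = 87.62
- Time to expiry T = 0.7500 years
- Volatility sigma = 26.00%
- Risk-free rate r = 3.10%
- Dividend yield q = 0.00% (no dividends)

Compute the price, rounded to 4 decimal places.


Answer: Price = 17.5356

Derivation:
d1 = (ln(S/K) + (r - q + 0.5*sigma^2) * T) / (sigma * sqrt(T)) = 0.80988753
d2 = d1 - sigma * sqrt(T) = 0.58472092
exp(-rT) = 0.97701820; exp(-qT) = 1.00000000
C = S_0 * exp(-qT) * N(d1) - K * exp(-rT) * N(d2)
N(d1) = 0.79099759; N(d2) = 0.72063231
C = 100.1600 * 1.00000000 * 0.79099759 - 87.6200 * 0.97701820 * 0.72063231 = 17.5356


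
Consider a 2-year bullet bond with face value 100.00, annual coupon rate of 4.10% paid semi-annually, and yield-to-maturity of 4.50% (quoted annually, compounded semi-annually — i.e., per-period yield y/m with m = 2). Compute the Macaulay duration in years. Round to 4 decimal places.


Coupon per period c = face * coupon_rate / m = 2.050000
Periods per year m = 2; per-period yield y/m = 0.022500
Number of cashflows N = 4
Cashflows (t years, CF_t, discount factor 1/(1+y/m)^(m*t), PV):
  t = 0.5000: CF_t = 2.050000, DF = 0.977995, PV = 2.004890
  t = 1.0000: CF_t = 2.050000, DF = 0.956474, PV = 1.960773
  t = 1.5000: CF_t = 2.050000, DF = 0.935427, PV = 1.917626
  t = 2.0000: CF_t = 102.050000, DF = 0.914843, PV = 93.359763
Price P = sum_t PV_t = 99.243052
Macaulay numerator sum_t t * PV_t:
  t * PV_t at t = 0.5000: 1.002445
  t * PV_t at t = 1.0000: 1.960773
  t * PV_t at t = 1.5000: 2.876439
  t * PV_t at t = 2.0000: 186.719527
Macaulay duration D = (sum_t t * PV_t) / P = 192.559183 / 99.243052 = 1.940279

Answer: Macaulay duration = 1.9403 years


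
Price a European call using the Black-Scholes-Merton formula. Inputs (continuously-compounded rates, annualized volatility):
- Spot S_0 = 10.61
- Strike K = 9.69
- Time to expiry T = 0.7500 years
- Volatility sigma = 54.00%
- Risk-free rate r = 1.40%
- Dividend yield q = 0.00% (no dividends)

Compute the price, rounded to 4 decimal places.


d1 = (ln(S/K) + (r - q + 0.5*sigma^2) * T) / (sigma * sqrt(T)) = 0.45023170
d2 = d1 - sigma * sqrt(T) = -0.01742202
exp(-rT) = 0.98955493; exp(-qT) = 1.00000000
C = S_0 * exp(-qT) * N(d1) - K * exp(-rT) * N(d2)
N(d1) = 0.67372831; N(d2) = 0.49304997
C = 10.6100 * 1.00000000 * 0.67372831 - 9.6900 * 0.98955493 * 0.49304997 = 2.4205

Answer: Price = 2.4205


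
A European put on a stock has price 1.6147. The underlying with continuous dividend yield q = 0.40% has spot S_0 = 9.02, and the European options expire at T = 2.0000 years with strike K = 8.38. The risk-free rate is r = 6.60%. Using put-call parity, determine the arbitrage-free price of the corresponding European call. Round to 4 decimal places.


Answer: Call price = 3.2191

Derivation:
Put-call parity: C - P = S_0 * exp(-qT) - K * exp(-rT).
S_0 * exp(-qT) = 9.0200 * 0.99203191 = 8.94812787
K * exp(-rT) = 8.3800 * 0.87634100 = 7.34373754
C = P + S*exp(-qT) - K*exp(-rT)
C = 1.6147 + 8.94812787 - 7.34373754 = 3.2191


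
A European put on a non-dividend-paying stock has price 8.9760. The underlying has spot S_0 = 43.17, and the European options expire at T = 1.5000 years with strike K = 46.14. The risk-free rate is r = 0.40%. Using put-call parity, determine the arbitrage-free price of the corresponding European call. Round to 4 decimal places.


Answer: Call price = 6.2820

Derivation:
Put-call parity: C - P = S_0 * exp(-qT) - K * exp(-rT).
S_0 * exp(-qT) = 43.1700 * 1.00000000 = 43.17000000
K * exp(-rT) = 46.1400 * 0.99401796 = 45.86398886
C = P + S*exp(-qT) - K*exp(-rT)
C = 8.9760 + 43.17000000 - 45.86398886 = 6.2820
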